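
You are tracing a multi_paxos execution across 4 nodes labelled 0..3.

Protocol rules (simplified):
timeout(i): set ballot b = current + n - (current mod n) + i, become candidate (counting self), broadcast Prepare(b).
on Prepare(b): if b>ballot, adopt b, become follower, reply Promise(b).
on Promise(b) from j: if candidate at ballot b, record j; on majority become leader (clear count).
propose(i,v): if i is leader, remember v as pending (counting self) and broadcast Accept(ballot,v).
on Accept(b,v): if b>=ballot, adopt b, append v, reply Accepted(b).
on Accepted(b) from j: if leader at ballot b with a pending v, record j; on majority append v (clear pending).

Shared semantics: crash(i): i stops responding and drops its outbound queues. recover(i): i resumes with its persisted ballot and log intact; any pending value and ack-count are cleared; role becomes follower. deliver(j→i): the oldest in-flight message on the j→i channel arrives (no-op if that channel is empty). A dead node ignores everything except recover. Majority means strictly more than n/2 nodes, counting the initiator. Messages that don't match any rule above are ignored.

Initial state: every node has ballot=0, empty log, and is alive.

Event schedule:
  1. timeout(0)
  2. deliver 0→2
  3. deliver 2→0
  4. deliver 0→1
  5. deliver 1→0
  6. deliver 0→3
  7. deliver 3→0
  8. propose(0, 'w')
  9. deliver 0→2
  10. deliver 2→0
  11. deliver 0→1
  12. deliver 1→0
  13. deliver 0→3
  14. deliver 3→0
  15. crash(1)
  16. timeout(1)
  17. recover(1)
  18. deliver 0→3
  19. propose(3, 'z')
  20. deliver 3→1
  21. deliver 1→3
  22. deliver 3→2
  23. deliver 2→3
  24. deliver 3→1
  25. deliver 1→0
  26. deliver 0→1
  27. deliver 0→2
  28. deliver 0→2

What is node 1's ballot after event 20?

step 1 timeout(0): 0={cand,b=4,log=-}
step 2 deliver 0→2: 2={foll,b=4,log=-}
step 3 deliver 2→0: —
step 4 deliver 0→1: 1={foll,b=4,log=-}
step 5 deliver 1→0: 0={lead,b=4,log=-}
step 6 deliver 0→3: 3={foll,b=4,log=-}
step 7 deliver 3→0: —
step 8 propose(0,'w'): —
step 9 deliver 0→2: 2={foll,b=4,log=w}
step 10 deliver 2→0: —
step 11 deliver 0→1: 1={foll,b=4,log=w}
step 12 deliver 1→0: 0={lead,b=4,log=w}
step 13 deliver 0→3: 3={foll,b=4,log=w}
step 14 deliver 3→0: —
step 15 crash(1): 1={✗foll,b=4,log=w}
step 16 timeout(1): —
step 17 recover(1): 1={foll,b=4,log=w}
step 18 deliver 0→3: —
step 19 propose(3,'z'): —
step 20 deliver 3→1: —

4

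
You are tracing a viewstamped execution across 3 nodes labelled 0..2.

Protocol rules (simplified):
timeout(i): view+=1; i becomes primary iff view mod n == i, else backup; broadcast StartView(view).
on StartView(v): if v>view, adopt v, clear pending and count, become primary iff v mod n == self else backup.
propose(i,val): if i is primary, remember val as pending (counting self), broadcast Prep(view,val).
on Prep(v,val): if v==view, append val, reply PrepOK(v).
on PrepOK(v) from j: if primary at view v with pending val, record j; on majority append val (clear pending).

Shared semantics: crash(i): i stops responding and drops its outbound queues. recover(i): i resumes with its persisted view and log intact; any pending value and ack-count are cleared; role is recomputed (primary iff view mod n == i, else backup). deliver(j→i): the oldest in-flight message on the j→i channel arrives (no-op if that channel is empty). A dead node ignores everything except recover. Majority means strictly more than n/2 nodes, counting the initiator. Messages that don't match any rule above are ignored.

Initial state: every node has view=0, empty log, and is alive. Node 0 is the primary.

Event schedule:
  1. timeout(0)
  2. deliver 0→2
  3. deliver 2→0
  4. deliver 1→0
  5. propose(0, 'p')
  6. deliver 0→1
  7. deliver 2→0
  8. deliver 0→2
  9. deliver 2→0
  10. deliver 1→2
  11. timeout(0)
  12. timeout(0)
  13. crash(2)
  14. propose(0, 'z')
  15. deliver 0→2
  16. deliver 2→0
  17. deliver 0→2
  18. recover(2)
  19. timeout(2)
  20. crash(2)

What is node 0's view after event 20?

3

[1] timeout(0) → N0(back v1 [-])
[2] deliver 0→2 → N2(back v1 [-])
[3] deliver 2→0 → ∅
[4] deliver 1→0 → ∅
[5] propose(0,'p') → ∅
[6] deliver 0→1 → N1(prim v1 [-])
[7] deliver 2→0 → ∅
[8] deliver 0→2 → ∅
[9] deliver 2→0 → ∅
[10] deliver 1→2 → ∅
[11] timeout(0) → N0(back v2 [-])
[12] timeout(0) → N0(prim v3 [-])
[13] crash(2) → N2(✗back v1 [-])
[14] propose(0,'z') → ∅
[15] deliver 0→2 → ∅
[16] deliver 2→0 → ∅
[17] deliver 0→2 → ∅
[18] recover(2) → N2(back v1 [-])
[19] timeout(2) → N2(prim v2 [-])
[20] crash(2) → N2(✗prim v2 [-])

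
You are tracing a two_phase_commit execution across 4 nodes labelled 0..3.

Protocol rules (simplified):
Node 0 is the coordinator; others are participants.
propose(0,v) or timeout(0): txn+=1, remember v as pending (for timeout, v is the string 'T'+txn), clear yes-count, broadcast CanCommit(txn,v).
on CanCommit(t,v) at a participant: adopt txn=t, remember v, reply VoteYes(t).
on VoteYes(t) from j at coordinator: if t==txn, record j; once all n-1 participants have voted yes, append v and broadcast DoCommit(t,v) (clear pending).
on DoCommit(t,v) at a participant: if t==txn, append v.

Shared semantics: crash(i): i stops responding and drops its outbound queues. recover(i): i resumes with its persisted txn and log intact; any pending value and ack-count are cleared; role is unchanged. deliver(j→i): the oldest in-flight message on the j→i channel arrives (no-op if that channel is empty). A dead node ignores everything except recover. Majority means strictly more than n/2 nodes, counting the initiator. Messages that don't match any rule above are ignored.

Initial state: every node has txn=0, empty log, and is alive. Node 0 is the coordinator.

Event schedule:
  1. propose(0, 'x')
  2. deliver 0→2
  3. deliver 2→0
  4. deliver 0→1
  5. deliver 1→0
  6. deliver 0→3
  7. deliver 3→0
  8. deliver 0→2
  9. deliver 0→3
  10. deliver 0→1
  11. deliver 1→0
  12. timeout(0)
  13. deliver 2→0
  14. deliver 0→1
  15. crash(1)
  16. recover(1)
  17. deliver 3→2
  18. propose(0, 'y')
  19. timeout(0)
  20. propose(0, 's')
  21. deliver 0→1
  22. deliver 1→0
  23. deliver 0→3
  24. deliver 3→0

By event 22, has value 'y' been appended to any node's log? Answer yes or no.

no

e1 propose(0,'x'): 0[coor,t=1,-]
e2 deliver 0→2: 2[part,t=1,-]
e3 deliver 2→0: ·
e4 deliver 0→1: 1[part,t=1,-]
e5 deliver 1→0: ·
e6 deliver 0→3: 3[part,t=1,-]
e7 deliver 3→0: 0[coor,t=1,x]
e8 deliver 0→2: 2[part,t=1,x]
e9 deliver 0→3: 3[part,t=1,x]
e10 deliver 0→1: 1[part,t=1,x]
e11 deliver 1→0: ·
e12 timeout(0): 0[coor,t=2,x]
e13 deliver 2→0: ·
e14 deliver 0→1: 1[part,t=2,x]
e15 crash(1): 1[✗part,t=2,x]
e16 recover(1): 1[part,t=2,x]
e17 deliver 3→2: ·
e18 propose(0,'y'): 0[coor,t=3,x]
e19 timeout(0): 0[coor,t=4,x]
e20 propose(0,'s'): 0[coor,t=5,x]
e21 deliver 0→1: 1[part,t=3,x]
e22 deliver 1→0: ·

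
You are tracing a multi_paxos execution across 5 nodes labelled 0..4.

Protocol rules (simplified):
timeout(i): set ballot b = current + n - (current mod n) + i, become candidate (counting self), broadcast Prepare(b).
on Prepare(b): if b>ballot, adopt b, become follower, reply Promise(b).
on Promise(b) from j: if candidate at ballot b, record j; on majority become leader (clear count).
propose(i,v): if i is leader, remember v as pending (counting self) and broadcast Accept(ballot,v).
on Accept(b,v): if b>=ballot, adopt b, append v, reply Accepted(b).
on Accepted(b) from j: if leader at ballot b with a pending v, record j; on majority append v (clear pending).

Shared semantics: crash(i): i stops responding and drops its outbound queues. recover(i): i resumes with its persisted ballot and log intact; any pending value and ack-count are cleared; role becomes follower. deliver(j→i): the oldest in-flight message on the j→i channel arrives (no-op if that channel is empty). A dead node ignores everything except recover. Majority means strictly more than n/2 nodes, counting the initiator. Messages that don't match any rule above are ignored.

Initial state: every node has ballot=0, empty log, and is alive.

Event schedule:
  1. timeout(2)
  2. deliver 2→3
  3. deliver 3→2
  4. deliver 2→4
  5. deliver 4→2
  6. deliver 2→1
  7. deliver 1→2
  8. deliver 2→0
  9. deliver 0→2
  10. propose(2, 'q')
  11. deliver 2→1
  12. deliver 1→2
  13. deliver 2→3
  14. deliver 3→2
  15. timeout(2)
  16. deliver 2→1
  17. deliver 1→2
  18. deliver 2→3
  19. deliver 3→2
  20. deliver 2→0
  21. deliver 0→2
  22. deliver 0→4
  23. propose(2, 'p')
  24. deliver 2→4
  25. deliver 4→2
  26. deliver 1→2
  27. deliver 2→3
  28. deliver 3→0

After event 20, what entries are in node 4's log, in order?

1. timeout(2):  <2:cand b7 ->
2. deliver 2→3:  <3:foll b7 ->
3. deliver 3→2:  nop
4. deliver 2→4:  <4:foll b7 ->
5. deliver 4→2:  <2:lead b7 ->
6. deliver 2→1:  <1:foll b7 ->
7. deliver 1→2:  nop
8. deliver 2→0:  <0:foll b7 ->
9. deliver 0→2:  nop
10. propose(2,'q'):  nop
11. deliver 2→1:  <1:foll b7 q>
12. deliver 1→2:  nop
13. deliver 2→3:  <3:foll b7 q>
14. deliver 3→2:  <2:lead b7 q>
15. timeout(2):  <2:cand b12 q>
16. deliver 2→1:  <1:foll b12 q>
17. deliver 1→2:  nop
18. deliver 2→3:  <3:foll b12 q>
19. deliver 3→2:  <2:lead b12 q>
20. deliver 2→0:  <0:foll b7 q>

empty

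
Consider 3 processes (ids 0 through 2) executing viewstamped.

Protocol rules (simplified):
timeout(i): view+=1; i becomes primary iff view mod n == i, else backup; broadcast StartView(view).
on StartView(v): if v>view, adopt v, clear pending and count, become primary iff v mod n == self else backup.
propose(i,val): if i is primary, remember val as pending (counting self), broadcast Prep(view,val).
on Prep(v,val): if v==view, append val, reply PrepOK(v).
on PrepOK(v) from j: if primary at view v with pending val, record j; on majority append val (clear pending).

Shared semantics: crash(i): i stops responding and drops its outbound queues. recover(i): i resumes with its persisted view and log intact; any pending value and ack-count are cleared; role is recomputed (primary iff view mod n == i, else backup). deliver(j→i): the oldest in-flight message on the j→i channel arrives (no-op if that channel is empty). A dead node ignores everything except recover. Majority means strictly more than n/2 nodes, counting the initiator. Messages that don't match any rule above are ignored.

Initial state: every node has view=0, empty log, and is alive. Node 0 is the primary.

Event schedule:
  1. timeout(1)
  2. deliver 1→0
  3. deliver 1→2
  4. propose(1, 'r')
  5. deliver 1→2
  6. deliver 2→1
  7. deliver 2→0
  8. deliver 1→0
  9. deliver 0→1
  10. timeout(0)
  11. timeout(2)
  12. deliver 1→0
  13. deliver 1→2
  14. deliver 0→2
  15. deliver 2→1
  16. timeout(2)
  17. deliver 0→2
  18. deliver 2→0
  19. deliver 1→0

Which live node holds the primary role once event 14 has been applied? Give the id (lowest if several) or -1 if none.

1

[1] timeout(1) → N1(prim v1 [-])
[2] deliver 1→0 → N0(back v1 [-])
[3] deliver 1→2 → N2(back v1 [-])
[4] propose(1,'r') → ∅
[5] deliver 1→2 → N2(back v1 [r])
[6] deliver 2→1 → N1(prim v1 [r])
[7] deliver 2→0 → ∅
[8] deliver 1→0 → N0(back v1 [r])
[9] deliver 0→1 → ∅
[10] timeout(0) → N0(back v2 [r])
[11] timeout(2) → N2(prim v2 [r])
[12] deliver 1→0 → ∅
[13] deliver 1→2 → ∅
[14] deliver 0→2 → ∅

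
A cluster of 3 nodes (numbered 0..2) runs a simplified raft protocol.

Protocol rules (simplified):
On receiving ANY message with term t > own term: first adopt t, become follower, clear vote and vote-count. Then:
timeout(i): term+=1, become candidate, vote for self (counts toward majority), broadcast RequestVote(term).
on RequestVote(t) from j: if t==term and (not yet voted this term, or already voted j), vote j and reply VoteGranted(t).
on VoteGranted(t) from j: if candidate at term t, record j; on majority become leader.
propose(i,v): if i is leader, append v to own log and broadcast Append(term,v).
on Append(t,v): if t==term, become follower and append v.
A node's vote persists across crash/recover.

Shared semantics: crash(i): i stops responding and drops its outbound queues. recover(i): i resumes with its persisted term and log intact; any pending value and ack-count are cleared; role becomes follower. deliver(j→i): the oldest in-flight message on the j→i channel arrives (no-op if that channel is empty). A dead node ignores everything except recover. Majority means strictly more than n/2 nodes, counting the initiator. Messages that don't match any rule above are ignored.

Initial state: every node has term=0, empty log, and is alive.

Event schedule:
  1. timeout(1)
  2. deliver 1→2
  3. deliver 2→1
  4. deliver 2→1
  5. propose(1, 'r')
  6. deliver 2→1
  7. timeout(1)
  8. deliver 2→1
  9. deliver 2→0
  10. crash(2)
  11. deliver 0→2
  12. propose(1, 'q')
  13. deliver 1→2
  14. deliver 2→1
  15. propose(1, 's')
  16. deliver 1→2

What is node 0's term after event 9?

e1 timeout(1): 1[cand,t=1,-]
e2 deliver 1→2: 2[foll,t=1,-]
e3 deliver 2→1: 1[lead,t=1,-]
e4 deliver 2→1: ·
e5 propose(1,'r'): 1[lead,t=1,r]
e6 deliver 2→1: ·
e7 timeout(1): 1[cand,t=2,r]
e8 deliver 2→1: ·
e9 deliver 2→0: ·

0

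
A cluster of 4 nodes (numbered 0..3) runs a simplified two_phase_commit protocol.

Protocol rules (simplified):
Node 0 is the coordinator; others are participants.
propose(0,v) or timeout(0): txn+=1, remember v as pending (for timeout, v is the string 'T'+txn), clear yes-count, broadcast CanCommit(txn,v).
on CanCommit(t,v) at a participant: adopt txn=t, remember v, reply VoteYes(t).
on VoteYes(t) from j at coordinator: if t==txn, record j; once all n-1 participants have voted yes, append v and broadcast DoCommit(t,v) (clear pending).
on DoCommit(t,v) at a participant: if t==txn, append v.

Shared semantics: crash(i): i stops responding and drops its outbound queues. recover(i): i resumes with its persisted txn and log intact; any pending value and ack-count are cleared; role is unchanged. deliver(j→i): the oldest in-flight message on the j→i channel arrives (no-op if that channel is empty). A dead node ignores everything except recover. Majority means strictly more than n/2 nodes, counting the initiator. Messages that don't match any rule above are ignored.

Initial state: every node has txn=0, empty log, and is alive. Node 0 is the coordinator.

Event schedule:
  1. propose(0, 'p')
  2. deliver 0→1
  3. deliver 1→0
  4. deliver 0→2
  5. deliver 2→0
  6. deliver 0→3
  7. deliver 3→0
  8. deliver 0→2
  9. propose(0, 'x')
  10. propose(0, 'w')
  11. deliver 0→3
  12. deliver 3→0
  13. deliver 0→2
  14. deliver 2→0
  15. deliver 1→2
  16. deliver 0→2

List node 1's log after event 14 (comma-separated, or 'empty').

empty

1. propose(0,'p'):  <0:coor t1 ->
2. deliver 0→1:  <1:part t1 ->
3. deliver 1→0:  nop
4. deliver 0→2:  <2:part t1 ->
5. deliver 2→0:  nop
6. deliver 0→3:  <3:part t1 ->
7. deliver 3→0:  <0:coor t1 p>
8. deliver 0→2:  <2:part t1 p>
9. propose(0,'x'):  <0:coor t2 p>
10. propose(0,'w'):  <0:coor t3 p>
11. deliver 0→3:  <3:part t1 p>
12. deliver 3→0:  nop
13. deliver 0→2:  <2:part t2 p>
14. deliver 2→0:  nop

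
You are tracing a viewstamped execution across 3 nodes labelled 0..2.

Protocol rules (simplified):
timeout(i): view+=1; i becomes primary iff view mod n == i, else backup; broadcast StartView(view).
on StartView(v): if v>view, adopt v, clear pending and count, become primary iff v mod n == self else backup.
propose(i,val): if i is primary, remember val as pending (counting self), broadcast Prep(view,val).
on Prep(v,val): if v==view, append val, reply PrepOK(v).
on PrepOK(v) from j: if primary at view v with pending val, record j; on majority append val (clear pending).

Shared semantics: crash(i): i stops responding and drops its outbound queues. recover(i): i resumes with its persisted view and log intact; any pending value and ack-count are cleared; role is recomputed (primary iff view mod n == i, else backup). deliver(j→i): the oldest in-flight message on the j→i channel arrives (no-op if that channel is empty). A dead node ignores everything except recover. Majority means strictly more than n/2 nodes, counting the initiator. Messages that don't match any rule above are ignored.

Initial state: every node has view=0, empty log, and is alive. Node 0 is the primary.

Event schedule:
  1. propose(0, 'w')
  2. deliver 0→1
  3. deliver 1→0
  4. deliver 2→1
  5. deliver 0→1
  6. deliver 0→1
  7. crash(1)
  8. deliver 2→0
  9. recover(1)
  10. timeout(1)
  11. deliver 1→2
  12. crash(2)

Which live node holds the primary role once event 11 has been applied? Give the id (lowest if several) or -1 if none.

0

step 1 propose(0,'w'): —
step 2 deliver 0→1: 1={back,v=0,log=w}
step 3 deliver 1→0: 0={prim,v=0,log=w}
step 4 deliver 2→1: —
step 5 deliver 0→1: —
step 6 deliver 0→1: —
step 7 crash(1): 1={✗back,v=0,log=w}
step 8 deliver 2→0: —
step 9 recover(1): 1={back,v=0,log=w}
step 10 timeout(1): 1={prim,v=1,log=w}
step 11 deliver 1→2: 2={back,v=1,log=-}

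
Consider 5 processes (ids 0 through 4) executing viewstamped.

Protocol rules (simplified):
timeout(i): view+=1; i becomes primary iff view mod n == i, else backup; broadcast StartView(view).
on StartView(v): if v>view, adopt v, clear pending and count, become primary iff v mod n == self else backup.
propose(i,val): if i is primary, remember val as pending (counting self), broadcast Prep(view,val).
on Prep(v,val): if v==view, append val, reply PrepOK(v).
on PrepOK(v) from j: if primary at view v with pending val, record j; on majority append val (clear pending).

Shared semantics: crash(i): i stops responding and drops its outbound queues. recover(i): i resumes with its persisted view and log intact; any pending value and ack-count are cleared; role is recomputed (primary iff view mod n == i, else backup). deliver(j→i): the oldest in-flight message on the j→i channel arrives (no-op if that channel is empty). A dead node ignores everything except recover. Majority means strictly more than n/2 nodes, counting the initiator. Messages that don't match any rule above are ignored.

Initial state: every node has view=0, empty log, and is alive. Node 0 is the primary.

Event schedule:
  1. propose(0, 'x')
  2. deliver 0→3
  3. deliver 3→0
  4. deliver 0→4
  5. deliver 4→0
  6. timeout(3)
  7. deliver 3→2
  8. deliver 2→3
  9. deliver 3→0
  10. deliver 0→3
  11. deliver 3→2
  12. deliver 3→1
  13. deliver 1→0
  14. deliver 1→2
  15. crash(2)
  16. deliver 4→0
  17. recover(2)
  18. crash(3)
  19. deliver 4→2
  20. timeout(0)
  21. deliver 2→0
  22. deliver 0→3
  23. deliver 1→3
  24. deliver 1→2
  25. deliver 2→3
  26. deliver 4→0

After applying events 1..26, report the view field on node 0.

step 1 propose(0,'x'): —
step 2 deliver 0→3: 3={back,v=0,log=x}
step 3 deliver 3→0: —
step 4 deliver 0→4: 4={back,v=0,log=x}
step 5 deliver 4→0: 0={prim,v=0,log=x}
step 6 timeout(3): 3={back,v=1,log=x}
step 7 deliver 3→2: 2={back,v=1,log=-}
step 8 deliver 2→3: —
step 9 deliver 3→0: 0={back,v=1,log=x}
step 10 deliver 0→3: —
step 11 deliver 3→2: —
step 12 deliver 3→1: 1={prim,v=1,log=-}
step 13 deliver 1→0: —
step 14 deliver 1→2: —
step 15 crash(2): 2={✗back,v=1,log=-}
step 16 deliver 4→0: —
step 17 recover(2): 2={back,v=1,log=-}
step 18 crash(3): 3={✗back,v=1,log=x}
step 19 deliver 4→2: —
step 20 timeout(0): 0={back,v=2,log=x}
step 21 deliver 2→0: —
step 22 deliver 0→3: —
step 23 deliver 1→3: —
step 24 deliver 1→2: —
step 25 deliver 2→3: —
step 26 deliver 4→0: —

2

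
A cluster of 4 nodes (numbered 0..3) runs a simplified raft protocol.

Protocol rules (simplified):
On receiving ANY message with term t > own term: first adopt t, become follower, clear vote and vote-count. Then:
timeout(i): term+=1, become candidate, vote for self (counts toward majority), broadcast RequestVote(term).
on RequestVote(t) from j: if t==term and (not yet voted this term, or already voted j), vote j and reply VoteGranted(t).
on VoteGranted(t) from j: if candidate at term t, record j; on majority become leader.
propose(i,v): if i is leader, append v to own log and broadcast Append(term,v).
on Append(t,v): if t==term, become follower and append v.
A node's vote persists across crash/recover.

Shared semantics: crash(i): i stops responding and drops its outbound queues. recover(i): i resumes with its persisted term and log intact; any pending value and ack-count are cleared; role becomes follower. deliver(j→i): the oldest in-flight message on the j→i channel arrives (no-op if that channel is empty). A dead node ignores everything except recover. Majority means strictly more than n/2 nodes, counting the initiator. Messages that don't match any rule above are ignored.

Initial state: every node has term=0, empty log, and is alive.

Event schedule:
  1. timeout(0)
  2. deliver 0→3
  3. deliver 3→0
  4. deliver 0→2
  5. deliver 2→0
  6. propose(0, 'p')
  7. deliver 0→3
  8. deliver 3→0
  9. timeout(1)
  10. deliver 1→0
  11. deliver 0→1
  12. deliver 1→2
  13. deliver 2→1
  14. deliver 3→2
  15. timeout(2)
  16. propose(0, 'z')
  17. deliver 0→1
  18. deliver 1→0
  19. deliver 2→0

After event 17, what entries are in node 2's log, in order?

empty

after 1 — timeout(0): n0:cand/t1/[-]
after 2 — deliver 0→3: n3:foll/t1/[-]
after 3 — deliver 3→0: ·
after 4 — deliver 0→2: n2:foll/t1/[-]
after 5 — deliver 2→0: n0:lead/t1/[-]
after 6 — propose(0,'p'): n0:lead/t1/[p]
after 7 — deliver 0→3: n3:foll/t1/[p]
after 8 — deliver 3→0: ·
after 9 — timeout(1): n1:cand/t1/[-]
after 10 — deliver 1→0: ·
after 11 — deliver 0→1: ·
after 12 — deliver 1→2: ·
after 13 — deliver 2→1: ·
after 14 — deliver 3→2: ·
after 15 — timeout(2): n2:cand/t2/[-]
after 16 — propose(0,'z'): n0:lead/t1/[p,z]
after 17 — deliver 0→1: n1:foll/t1/[p]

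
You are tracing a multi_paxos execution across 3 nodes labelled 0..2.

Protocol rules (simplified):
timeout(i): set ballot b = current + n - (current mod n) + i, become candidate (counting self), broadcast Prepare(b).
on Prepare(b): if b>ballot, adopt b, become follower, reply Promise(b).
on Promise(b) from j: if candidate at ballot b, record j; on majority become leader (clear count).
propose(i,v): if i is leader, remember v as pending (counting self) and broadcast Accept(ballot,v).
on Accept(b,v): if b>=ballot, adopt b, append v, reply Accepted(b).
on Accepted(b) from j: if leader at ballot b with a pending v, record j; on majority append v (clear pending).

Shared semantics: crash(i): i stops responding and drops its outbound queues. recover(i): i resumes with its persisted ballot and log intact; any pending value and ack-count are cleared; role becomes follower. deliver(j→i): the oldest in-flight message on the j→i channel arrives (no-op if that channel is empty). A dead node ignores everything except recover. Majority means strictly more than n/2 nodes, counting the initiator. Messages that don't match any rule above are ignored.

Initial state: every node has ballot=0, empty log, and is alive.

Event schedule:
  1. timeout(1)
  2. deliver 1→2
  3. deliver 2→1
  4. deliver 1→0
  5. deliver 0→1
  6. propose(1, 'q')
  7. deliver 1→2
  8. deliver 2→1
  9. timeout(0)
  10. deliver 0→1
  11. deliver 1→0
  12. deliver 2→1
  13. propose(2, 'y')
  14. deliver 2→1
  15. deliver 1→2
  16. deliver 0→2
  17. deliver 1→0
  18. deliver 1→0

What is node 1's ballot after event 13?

1. timeout(1):  <1:cand b4 ->
2. deliver 1→2:  <2:foll b4 ->
3. deliver 2→1:  <1:lead b4 ->
4. deliver 1→0:  <0:foll b4 ->
5. deliver 0→1:  nop
6. propose(1,'q'):  nop
7. deliver 1→2:  <2:foll b4 q>
8. deliver 2→1:  <1:lead b4 q>
9. timeout(0):  <0:cand b6 ->
10. deliver 0→1:  <1:foll b6 q>
11. deliver 1→0:  nop
12. deliver 2→1:  nop
13. propose(2,'y'):  nop

6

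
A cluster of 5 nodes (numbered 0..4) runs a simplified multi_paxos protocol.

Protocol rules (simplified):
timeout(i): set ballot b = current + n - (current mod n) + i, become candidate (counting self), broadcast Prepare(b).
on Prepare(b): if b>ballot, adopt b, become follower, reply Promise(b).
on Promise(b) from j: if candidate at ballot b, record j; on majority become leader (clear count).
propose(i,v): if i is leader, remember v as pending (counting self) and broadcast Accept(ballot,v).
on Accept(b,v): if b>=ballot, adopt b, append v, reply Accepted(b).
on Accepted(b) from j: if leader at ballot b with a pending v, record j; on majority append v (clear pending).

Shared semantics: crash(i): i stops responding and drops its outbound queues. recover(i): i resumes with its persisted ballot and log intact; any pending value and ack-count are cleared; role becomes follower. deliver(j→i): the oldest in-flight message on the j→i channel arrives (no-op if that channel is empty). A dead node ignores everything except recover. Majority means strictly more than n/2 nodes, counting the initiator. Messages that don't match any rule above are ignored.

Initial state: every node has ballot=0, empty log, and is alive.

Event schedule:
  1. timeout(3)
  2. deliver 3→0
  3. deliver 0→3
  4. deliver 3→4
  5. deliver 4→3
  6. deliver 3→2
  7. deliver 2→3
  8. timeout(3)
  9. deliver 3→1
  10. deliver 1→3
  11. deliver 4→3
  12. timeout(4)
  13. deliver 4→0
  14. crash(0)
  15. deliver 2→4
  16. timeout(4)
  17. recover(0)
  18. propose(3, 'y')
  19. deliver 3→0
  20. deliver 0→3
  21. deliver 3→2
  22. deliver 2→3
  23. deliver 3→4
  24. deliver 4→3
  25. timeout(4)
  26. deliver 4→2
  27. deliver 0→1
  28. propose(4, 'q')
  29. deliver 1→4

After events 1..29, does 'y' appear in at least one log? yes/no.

no

step 1 timeout(3): 3={cand,b=8,log=-}
step 2 deliver 3→0: 0={foll,b=8,log=-}
step 3 deliver 0→3: —
step 4 deliver 3→4: 4={foll,b=8,log=-}
step 5 deliver 4→3: 3={lead,b=8,log=-}
step 6 deliver 3→2: 2={foll,b=8,log=-}
step 7 deliver 2→3: —
step 8 timeout(3): 3={cand,b=13,log=-}
step 9 deliver 3→1: 1={foll,b=8,log=-}
step 10 deliver 1→3: —
step 11 deliver 4→3: —
step 12 timeout(4): 4={cand,b=14,log=-}
step 13 deliver 4→0: 0={foll,b=14,log=-}
step 14 crash(0): 0={✗foll,b=14,log=-}
step 15 deliver 2→4: —
step 16 timeout(4): 4={cand,b=19,log=-}
step 17 recover(0): 0={foll,b=14,log=-}
step 18 propose(3,'y'): —
step 19 deliver 3→0: —
step 20 deliver 0→3: —
step 21 deliver 3→2: 2={foll,b=13,log=-}
step 22 deliver 2→3: —
step 23 deliver 3→4: —
step 24 deliver 4→3: 3={foll,b=14,log=-}
step 25 timeout(4): 4={cand,b=24,log=-}
step 26 deliver 4→2: 2={foll,b=14,log=-}
step 27 deliver 0→1: —
step 28 propose(4,'q'): —
step 29 deliver 1→4: —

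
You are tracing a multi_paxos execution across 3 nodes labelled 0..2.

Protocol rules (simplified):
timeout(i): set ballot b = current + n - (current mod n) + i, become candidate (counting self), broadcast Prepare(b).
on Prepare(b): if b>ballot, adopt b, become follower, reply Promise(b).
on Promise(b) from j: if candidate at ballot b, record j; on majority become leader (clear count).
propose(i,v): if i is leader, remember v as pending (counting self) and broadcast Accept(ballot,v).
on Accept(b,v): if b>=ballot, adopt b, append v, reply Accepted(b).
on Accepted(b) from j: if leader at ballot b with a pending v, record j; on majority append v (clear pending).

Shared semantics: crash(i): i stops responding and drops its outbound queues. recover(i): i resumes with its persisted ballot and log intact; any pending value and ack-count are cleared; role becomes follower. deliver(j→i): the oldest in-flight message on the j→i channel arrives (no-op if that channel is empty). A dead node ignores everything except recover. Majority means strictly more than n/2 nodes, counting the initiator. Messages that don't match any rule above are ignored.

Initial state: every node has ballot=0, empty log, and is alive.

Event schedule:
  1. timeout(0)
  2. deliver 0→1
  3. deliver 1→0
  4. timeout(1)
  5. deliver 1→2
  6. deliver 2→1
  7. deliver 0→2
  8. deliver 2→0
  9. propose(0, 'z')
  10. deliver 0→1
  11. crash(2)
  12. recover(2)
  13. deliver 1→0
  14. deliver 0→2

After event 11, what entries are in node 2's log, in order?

[1] timeout(0) → N0(cand b3 [-])
[2] deliver 0→1 → N1(foll b3 [-])
[3] deliver 1→0 → N0(lead b3 [-])
[4] timeout(1) → N1(cand b7 [-])
[5] deliver 1→2 → N2(foll b7 [-])
[6] deliver 2→1 → N1(lead b7 [-])
[7] deliver 0→2 → ∅
[8] deliver 2→0 → ∅
[9] propose(0,'z') → ∅
[10] deliver 0→1 → ∅
[11] crash(2) → N2(✗foll b7 [-])

empty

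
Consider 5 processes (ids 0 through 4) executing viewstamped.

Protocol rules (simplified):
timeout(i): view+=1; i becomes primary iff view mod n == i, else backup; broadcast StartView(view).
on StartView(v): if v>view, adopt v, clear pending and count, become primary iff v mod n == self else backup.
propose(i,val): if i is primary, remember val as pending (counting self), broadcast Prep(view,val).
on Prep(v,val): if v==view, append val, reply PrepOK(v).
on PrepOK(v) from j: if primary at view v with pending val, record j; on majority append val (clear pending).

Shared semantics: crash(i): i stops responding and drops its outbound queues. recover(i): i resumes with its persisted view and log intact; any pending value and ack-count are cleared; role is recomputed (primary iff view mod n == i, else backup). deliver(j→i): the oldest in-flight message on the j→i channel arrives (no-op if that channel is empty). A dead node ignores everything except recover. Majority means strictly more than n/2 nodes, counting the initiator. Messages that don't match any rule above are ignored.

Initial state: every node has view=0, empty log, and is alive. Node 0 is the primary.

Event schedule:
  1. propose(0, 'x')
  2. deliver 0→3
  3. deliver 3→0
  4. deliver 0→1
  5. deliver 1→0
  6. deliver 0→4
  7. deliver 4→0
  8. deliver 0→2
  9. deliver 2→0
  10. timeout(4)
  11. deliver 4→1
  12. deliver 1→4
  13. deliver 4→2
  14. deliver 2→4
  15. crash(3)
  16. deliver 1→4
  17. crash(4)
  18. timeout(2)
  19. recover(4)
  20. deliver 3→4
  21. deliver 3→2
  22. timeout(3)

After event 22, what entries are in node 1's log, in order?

x

after 1 — propose(0,'x'): ·
after 2 — deliver 0→3: n3:back/v0/[x]
after 3 — deliver 3→0: ·
after 4 — deliver 0→1: n1:back/v0/[x]
after 5 — deliver 1→0: n0:prim/v0/[x]
after 6 — deliver 0→4: n4:back/v0/[x]
after 7 — deliver 4→0: ·
after 8 — deliver 0→2: n2:back/v0/[x]
after 9 — deliver 2→0: ·
after 10 — timeout(4): n4:back/v1/[x]
after 11 — deliver 4→1: n1:prim/v1/[x]
after 12 — deliver 1→4: ·
after 13 — deliver 4→2: n2:back/v1/[x]
after 14 — deliver 2→4: ·
after 15 — crash(3): n3:✗back/v0/[x]
after 16 — deliver 1→4: ·
after 17 — crash(4): n4:✗back/v1/[x]
after 18 — timeout(2): n2:prim/v2/[x]
after 19 — recover(4): n4:back/v1/[x]
after 20 — deliver 3→4: ·
after 21 — deliver 3→2: ·
after 22 — timeout(3): ·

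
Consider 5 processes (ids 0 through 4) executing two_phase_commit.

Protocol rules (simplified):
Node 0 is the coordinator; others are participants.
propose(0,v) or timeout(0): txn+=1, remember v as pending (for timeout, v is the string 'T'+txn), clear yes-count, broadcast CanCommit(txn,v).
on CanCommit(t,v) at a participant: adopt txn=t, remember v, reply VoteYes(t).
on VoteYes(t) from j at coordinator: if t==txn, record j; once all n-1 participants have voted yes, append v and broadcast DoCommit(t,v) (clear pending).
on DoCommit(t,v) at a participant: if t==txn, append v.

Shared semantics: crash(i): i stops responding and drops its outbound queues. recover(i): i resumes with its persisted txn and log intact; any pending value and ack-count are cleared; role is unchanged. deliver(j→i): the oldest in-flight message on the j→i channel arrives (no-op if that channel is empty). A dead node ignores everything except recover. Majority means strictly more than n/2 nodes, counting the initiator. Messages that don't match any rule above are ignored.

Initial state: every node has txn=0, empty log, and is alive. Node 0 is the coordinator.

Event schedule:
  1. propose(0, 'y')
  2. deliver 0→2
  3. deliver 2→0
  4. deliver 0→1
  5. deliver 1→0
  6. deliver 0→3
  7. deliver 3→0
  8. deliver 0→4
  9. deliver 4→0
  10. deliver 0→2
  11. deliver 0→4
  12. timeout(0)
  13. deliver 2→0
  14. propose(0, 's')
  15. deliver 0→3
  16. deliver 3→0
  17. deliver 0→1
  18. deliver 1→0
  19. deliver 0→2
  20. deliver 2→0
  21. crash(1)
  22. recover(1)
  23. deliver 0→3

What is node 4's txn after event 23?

1

[1] propose(0,'y') → N0(coor t1 [-])
[2] deliver 0→2 → N2(part t1 [-])
[3] deliver 2→0 → ∅
[4] deliver 0→1 → N1(part t1 [-])
[5] deliver 1→0 → ∅
[6] deliver 0→3 → N3(part t1 [-])
[7] deliver 3→0 → ∅
[8] deliver 0→4 → N4(part t1 [-])
[9] deliver 4→0 → N0(coor t1 [y])
[10] deliver 0→2 → N2(part t1 [y])
[11] deliver 0→4 → N4(part t1 [y])
[12] timeout(0) → N0(coor t2 [y])
[13] deliver 2→0 → ∅
[14] propose(0,'s') → N0(coor t3 [y])
[15] deliver 0→3 → N3(part t1 [y])
[16] deliver 3→0 → ∅
[17] deliver 0→1 → N1(part t1 [y])
[18] deliver 1→0 → ∅
[19] deliver 0→2 → N2(part t2 [y])
[20] deliver 2→0 → ∅
[21] crash(1) → N1(✗part t1 [y])
[22] recover(1) → N1(part t1 [y])
[23] deliver 0→3 → N3(part t2 [y])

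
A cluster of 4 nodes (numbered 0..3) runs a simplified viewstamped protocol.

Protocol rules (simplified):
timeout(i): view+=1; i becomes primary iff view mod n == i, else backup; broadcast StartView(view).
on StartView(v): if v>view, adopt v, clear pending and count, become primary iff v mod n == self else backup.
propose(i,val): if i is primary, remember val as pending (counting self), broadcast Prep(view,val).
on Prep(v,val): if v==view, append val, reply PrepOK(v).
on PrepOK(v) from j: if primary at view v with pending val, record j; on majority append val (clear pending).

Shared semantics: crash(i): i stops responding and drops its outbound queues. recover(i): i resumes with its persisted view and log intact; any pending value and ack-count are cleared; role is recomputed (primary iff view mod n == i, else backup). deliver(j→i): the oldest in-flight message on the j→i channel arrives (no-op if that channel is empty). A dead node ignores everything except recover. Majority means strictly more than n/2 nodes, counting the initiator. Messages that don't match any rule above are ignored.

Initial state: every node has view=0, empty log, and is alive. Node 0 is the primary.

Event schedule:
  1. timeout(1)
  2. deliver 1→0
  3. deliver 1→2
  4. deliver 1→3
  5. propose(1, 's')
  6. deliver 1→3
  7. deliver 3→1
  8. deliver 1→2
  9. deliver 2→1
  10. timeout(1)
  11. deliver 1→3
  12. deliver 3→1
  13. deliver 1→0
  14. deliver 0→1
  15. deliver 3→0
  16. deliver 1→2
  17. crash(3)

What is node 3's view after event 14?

2

e1 timeout(1): 1[prim,v=1,-]
e2 deliver 1→0: 0[back,v=1,-]
e3 deliver 1→2: 2[back,v=1,-]
e4 deliver 1→3: 3[back,v=1,-]
e5 propose(1,'s'): ·
e6 deliver 1→3: 3[back,v=1,s]
e7 deliver 3→1: ·
e8 deliver 1→2: 2[back,v=1,s]
e9 deliver 2→1: 1[prim,v=1,s]
e10 timeout(1): 1[back,v=2,s]
e11 deliver 1→3: 3[back,v=2,s]
e12 deliver 3→1: ·
e13 deliver 1→0: 0[back,v=1,s]
e14 deliver 0→1: ·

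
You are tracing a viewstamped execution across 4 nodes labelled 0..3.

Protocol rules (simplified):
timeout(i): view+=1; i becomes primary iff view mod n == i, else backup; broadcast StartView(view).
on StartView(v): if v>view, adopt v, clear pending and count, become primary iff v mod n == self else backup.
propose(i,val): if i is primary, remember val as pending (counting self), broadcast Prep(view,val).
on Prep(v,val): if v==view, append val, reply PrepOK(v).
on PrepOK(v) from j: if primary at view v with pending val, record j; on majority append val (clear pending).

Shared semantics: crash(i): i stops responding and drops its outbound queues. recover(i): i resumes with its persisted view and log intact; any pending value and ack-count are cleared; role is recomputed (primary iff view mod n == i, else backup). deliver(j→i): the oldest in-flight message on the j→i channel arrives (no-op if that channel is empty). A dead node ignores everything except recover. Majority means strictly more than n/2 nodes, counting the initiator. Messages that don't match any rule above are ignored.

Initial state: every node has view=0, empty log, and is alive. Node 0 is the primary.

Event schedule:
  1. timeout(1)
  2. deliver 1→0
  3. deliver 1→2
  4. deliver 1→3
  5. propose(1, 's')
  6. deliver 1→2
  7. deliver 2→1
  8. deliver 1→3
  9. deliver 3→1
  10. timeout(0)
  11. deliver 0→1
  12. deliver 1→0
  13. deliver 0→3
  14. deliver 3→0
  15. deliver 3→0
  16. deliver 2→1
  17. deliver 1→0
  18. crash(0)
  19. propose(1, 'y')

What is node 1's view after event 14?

step 1 timeout(1): 1={prim,v=1,log=-}
step 2 deliver 1→0: 0={back,v=1,log=-}
step 3 deliver 1→2: 2={back,v=1,log=-}
step 4 deliver 1→3: 3={back,v=1,log=-}
step 5 propose(1,'s'): —
step 6 deliver 1→2: 2={back,v=1,log=s}
step 7 deliver 2→1: —
step 8 deliver 1→3: 3={back,v=1,log=s}
step 9 deliver 3→1: 1={prim,v=1,log=s}
step 10 timeout(0): 0={back,v=2,log=-}
step 11 deliver 0→1: 1={back,v=2,log=s}
step 12 deliver 1→0: —
step 13 deliver 0→3: 3={back,v=2,log=s}
step 14 deliver 3→0: —

2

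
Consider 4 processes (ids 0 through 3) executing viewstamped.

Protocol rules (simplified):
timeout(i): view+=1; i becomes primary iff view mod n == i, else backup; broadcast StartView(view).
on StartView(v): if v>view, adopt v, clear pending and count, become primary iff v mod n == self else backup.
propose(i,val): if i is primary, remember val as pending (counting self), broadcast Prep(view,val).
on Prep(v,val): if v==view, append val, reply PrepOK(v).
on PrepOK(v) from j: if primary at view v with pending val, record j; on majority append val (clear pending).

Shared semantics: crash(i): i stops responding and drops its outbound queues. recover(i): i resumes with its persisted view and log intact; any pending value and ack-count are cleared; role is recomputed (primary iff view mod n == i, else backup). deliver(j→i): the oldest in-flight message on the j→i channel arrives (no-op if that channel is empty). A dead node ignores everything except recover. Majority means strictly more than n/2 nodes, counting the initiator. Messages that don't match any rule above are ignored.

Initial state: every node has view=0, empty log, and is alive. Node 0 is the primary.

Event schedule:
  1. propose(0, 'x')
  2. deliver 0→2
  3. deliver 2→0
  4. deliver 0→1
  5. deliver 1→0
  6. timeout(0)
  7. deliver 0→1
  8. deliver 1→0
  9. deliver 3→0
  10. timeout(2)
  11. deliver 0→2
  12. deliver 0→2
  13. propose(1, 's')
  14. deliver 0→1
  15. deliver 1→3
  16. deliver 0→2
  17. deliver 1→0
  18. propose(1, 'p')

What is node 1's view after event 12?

1

after 1 — propose(0,'x'): ·
after 2 — deliver 0→2: n2:back/v0/[x]
after 3 — deliver 2→0: ·
after 4 — deliver 0→1: n1:back/v0/[x]
after 5 — deliver 1→0: n0:prim/v0/[x]
after 6 — timeout(0): n0:back/v1/[x]
after 7 — deliver 0→1: n1:prim/v1/[x]
after 8 — deliver 1→0: ·
after 9 — deliver 3→0: ·
after 10 — timeout(2): n2:back/v1/[x]
after 11 — deliver 0→2: ·
after 12 — deliver 0→2: ·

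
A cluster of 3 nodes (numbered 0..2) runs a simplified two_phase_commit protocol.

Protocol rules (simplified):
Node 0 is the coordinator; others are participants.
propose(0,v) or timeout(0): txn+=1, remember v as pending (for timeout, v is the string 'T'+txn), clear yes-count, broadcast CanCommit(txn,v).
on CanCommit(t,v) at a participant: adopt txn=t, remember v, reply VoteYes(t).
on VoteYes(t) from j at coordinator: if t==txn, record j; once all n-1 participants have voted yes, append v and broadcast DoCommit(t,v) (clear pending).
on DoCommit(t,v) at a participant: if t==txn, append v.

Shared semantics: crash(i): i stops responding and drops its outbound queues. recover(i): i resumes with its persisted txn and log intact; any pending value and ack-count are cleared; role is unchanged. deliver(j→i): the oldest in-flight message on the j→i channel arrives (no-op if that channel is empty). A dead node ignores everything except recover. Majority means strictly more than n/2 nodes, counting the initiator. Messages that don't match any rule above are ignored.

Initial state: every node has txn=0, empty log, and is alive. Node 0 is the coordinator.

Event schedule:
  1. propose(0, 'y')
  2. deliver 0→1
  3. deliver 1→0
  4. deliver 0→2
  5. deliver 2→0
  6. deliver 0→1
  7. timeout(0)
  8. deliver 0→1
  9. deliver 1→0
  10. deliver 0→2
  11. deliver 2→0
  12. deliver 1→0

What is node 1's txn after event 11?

2

after 1 — propose(0,'y'): n0:coor/t1/[-]
after 2 — deliver 0→1: n1:part/t1/[-]
after 3 — deliver 1→0: ·
after 4 — deliver 0→2: n2:part/t1/[-]
after 5 — deliver 2→0: n0:coor/t1/[y]
after 6 — deliver 0→1: n1:part/t1/[y]
after 7 — timeout(0): n0:coor/t2/[y]
after 8 — deliver 0→1: n1:part/t2/[y]
after 9 — deliver 1→0: ·
after 10 — deliver 0→2: n2:part/t1/[y]
after 11 — deliver 2→0: ·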